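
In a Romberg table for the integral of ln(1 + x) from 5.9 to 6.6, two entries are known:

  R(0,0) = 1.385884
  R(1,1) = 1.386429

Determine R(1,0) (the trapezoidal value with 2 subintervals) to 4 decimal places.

1.3863

From R(1,1) = (4·R(1,0) − R(0,0))/3, solve for R(1,0):
4·R(1,0) = 3·1.386429 + 1.385884 = 5.545171
R(1,0) = 1.386293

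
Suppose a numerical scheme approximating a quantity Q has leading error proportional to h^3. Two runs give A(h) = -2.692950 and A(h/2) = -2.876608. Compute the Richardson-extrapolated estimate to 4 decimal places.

-2.9028

Extrapolated value = (8·A(h/2) − A(h)) / (8 − 1)
= (8·(-2.876608) − (-2.692950)) / 7
= -20.319914 / 7 = -2.902845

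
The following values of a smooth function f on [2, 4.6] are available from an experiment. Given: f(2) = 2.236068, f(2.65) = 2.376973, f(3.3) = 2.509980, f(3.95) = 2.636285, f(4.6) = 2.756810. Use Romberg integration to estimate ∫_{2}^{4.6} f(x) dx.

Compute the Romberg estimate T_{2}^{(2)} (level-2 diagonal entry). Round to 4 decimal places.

6.5143

T_{0}^{(0)} (trapezoid, 1 panel, h=2.6000): 6.490741
T_{1}^{(0)} (trapezoid, 2 panels, h=1.3000): 6.508345
T_{2}^{(0)} (trapezoid, 4 panels, h=0.6500): 6.512790
T_{1}^{(1)} = 6.508345 + (6.508345 − 6.490741)/3 = 6.514213
T_{2}^{(1)} = 6.512790 + (6.512790 − 6.508345)/3 = 6.514272
T_{2}^{(2)} = 6.514272 + (6.514272 − 6.514213)/15 = 6.514276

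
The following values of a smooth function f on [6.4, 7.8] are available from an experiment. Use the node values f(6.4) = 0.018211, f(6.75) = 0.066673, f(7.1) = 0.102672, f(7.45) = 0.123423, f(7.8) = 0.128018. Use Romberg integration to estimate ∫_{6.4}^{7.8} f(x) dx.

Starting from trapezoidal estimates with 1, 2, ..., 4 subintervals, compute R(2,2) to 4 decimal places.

R(0,0) (trapezoid, 1 panel, h=1.4000): 0.102360
R(1,0) (trapezoid, 2 panels, h=0.7000): 0.123051
R(2,0) (trapezoid, 4 panels, h=0.3500): 0.128059
R(1,1) = 0.123051 + (0.123051 − 0.102360)/3 = 0.129948
R(2,1) = 0.128059 + (0.128059 − 0.123051)/3 = 0.129728
R(2,2) = 0.129728 + (0.129728 − 0.129948)/15 = 0.129713

0.1297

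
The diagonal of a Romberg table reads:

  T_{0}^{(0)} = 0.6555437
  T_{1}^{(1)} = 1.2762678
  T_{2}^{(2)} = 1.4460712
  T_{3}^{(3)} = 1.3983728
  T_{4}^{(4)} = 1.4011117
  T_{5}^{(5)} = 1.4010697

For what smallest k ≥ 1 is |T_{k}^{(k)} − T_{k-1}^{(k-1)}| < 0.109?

k = 3

|T_{1}^{(1)} − T_{0}^{(0)}| = 0.6207241 ≥ 0.109
|T_{2}^{(2)} − T_{1}^{(1)}| = 0.1698034 ≥ 0.109
|T_{3}^{(3)} − T_{2}^{(2)}| = 0.0476984 < 0.109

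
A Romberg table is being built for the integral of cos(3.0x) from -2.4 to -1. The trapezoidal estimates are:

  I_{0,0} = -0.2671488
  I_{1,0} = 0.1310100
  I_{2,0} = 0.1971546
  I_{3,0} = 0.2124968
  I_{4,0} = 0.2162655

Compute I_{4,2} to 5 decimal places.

Richardson extrapolation on the trapezoidal column (denominator 4−1=3):
I_{3,1} = 0.2124968 + (0.2124968 − 0.1971546)/3 = 0.2176109
I_{4,1} = (4·0.2162655 − 0.2124968) / 3 = 0.2175217
I_{4,2} = 0.2175217 + (0.2175217 − 0.2176109)/15 = 0.2175158

0.21752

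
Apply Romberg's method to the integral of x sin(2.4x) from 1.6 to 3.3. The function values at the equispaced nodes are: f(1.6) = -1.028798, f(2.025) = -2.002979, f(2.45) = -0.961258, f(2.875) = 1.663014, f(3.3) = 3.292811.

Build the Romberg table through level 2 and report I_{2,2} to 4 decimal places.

-0.1240

I_{0,0} (trapezoid, 1 panel, h=1.7000): 1.924411
I_{1,0} (trapezoid, 2 panels, h=0.8500): 0.145136
I_{2,0} (trapezoid, 4 panels, h=0.4250): -0.071917
I_{1,1} = 0.145136 + (0.145136 − 1.924411)/3 = -0.447956
I_{2,1} = -0.071917 + (-0.071917 − 0.145136)/3 = -0.144268
I_{2,2} = -0.144268 + (-0.144268 − (-0.447956))/15 = -0.124022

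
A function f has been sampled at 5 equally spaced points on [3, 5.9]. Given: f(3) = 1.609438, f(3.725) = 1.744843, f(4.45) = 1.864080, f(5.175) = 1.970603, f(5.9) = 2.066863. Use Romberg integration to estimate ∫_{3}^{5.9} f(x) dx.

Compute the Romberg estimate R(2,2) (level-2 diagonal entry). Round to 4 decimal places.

R(0,0) (trapezoid, 1 panel, h=2.9000): 5.330636
R(1,0) (trapezoid, 2 panels, h=1.4500): 5.368234
R(2,0) (trapezoid, 4 panels, h=0.7250): 5.377815
R(1,1) = 5.368234 + (5.368234 − 5.330636)/3 = 5.380767
R(2,1) = 5.377815 + (5.377815 − 5.368234)/3 = 5.381009
R(2,2) = 5.381009 + (5.381009 − 5.380767)/15 = 5.381025

5.3810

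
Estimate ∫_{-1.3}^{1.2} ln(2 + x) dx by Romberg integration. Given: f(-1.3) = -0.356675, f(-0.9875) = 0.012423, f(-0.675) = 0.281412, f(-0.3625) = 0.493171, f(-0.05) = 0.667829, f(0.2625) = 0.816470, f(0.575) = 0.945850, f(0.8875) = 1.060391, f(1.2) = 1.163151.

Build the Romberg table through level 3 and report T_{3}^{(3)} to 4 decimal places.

1.4717

T_{0}^{(0)} (trapezoid, 1 panel, h=2.5000): 1.008095
T_{1}^{(0)} (trapezoid, 2 panels, h=1.2500): 1.338834
T_{2}^{(0)} (trapezoid, 4 panels, h=0.6250): 1.436456
T_{3}^{(0)} (trapezoid, 8 panels, h=0.3125): 1.462745
T_{1}^{(1)} = 1.338834 + (1.338834 − 1.008095)/3 = 1.449080
T_{2}^{(1)} = 1.436456 + (1.436456 − 1.338834)/3 = 1.468997
T_{3}^{(1)} = 1.462745 + (1.462745 − 1.436456)/3 = 1.471508
T_{2}^{(2)} = 1.468997 + (1.468997 − 1.449080)/15 = 1.470325
T_{3}^{(2)} = 1.471508 + (1.471508 − 1.468997)/15 = 1.471675
T_{3}^{(3)} = 1.471675 + (1.471675 − 1.470325)/63 = 1.471696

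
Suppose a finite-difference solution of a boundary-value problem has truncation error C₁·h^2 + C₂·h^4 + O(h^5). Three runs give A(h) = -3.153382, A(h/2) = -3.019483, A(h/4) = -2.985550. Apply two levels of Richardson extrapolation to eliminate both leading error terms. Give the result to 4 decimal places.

-2.9742

First eliminate the h^2 term (factor 2^2 = 4):
  B₁ = (4·(-3.019483) − (-3.153382))/3 = -2.974850
  B₂ = (4·(-2.985550) − (-3.019483))/3 = -2.974239
Then eliminate the h^4 term (factor 2^4 = 16):
  (16·(-2.974239) − (-2.974850))/15 = -2.974198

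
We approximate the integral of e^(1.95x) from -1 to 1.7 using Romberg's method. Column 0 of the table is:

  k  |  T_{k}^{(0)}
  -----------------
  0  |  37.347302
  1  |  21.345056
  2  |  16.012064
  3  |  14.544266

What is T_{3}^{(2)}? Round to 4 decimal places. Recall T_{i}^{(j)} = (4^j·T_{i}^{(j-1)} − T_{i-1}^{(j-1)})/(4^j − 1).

14.0430

Richardson extrapolation on the trapezoidal column (denominator 4−1=3):
T_{2}^{(1)} = (4·16.012064 − 21.345056) / 3 = 14.234400
T_{3}^{(1)} = (4·14.544266 − 16.012064) / 3 = 14.055000
T_{3}^{(2)} = 14.055000 + (14.055000 − 14.234400)/15 = 14.043040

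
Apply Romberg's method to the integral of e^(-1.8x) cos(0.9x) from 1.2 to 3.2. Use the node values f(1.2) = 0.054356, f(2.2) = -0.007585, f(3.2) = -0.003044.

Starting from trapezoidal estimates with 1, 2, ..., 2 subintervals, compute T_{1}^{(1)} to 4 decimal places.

0.0070

T_{0}^{(0)} (trapezoid, 1 panel, h=2.0000): 0.051312
T_{1}^{(0)} (trapezoid, 2 panels, h=1.0000): 0.018071
T_{1}^{(1)} = 0.018071 + (0.018071 − 0.051312)/3 = 0.006991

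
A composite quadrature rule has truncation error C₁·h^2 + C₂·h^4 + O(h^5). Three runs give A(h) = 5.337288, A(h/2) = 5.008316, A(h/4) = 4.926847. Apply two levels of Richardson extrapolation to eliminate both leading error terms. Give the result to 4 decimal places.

4.8998

First eliminate the h^2 term (factor 2^2 = 4):
  B₁ = (4·5.008316 − 5.337288)/3 = 4.898659
  B₂ = (4·4.926847 − 5.008316)/3 = 4.899691
Then eliminate the h^4 term (factor 2^4 = 16):
  (16·4.899691 − 4.898659)/15 = 4.899760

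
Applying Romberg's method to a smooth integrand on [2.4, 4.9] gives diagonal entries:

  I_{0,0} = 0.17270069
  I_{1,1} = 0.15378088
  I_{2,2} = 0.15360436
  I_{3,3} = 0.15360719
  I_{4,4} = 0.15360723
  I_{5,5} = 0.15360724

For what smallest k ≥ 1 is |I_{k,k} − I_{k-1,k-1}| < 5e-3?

|I_{1,1} − I_{0,0}| = 0.01891981 ≥ 5e-3
|I_{2,2} − I_{1,1}| = 0.00017652 < 5e-3

k = 2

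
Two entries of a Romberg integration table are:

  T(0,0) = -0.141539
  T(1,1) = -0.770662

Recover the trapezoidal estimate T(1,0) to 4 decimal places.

From T(1,1) = (4·T(1,0) − T(0,0))/3, solve for T(1,0):
4·T(1,0) = 3·(-0.770662) + (-0.141539) = -2.453525
T(1,0) = -0.613381

-0.6134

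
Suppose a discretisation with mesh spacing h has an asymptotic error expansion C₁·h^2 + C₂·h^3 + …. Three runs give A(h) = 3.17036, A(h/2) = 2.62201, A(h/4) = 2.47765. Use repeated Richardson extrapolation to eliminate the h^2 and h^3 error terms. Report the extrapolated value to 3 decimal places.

First eliminate the h^2 term (factor 2^2 = 4):
  B₁ = (4·2.62201 − 3.17036)/3 = 2.43923
  B₂ = (4·2.47765 − 2.62201)/3 = 2.42953
Then eliminate the h^3 term (factor 2^3 = 8):
  (8·2.42953 − 2.43923)/7 = 2.42814

2.428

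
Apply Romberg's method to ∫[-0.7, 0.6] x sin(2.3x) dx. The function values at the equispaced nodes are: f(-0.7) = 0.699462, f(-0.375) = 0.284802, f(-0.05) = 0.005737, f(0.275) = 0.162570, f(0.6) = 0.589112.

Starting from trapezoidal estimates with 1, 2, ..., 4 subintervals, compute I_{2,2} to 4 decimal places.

I_{0,0} (trapezoid, 1 panel, h=1.3000): 0.837573
I_{1,0} (trapezoid, 2 panels, h=0.6500): 0.422516
I_{2,0} (trapezoid, 4 panels, h=0.3250): 0.356654
I_{1,1} = 0.422516 + (0.422516 − 0.837573)/3 = 0.284164
I_{2,1} = 0.356654 + (0.356654 − 0.422516)/3 = 0.334700
I_{2,2} = 0.334700 + (0.334700 − 0.284164)/15 = 0.338069

0.3381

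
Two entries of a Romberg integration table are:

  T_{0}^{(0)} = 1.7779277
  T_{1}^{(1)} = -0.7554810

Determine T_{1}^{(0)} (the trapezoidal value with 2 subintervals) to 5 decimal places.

From T_{1}^{(1)} = (4·T_{1}^{(0)} − T_{0}^{(0)})/3, solve for T_{1}^{(0)}:
4·T_{1}^{(0)} = 3·(-0.7554810) + 1.7779277 = -0.4885153
T_{1}^{(0)} = -0.1221288

-0.12213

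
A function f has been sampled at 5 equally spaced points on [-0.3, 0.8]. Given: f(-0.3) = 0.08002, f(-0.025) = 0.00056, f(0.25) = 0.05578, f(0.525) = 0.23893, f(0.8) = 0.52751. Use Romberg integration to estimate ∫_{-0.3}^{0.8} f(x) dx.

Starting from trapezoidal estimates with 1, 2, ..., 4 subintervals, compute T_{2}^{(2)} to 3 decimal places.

T_{0}^{(0)} (trapezoid, 1 panel, h=1.1000): 0.33414
T_{1}^{(0)} (trapezoid, 2 panels, h=0.5500): 0.19775
T_{2}^{(0)} (trapezoid, 4 panels, h=0.2750): 0.16473
T_{1}^{(1)} = 0.19775 + (0.19775 − 0.33414)/3 = 0.15229
T_{2}^{(1)} = 0.16473 + (0.16473 − 0.19775)/3 = 0.15372
T_{2}^{(2)} = 0.15372 + (0.15372 − 0.15229)/15 = 0.15382

0.154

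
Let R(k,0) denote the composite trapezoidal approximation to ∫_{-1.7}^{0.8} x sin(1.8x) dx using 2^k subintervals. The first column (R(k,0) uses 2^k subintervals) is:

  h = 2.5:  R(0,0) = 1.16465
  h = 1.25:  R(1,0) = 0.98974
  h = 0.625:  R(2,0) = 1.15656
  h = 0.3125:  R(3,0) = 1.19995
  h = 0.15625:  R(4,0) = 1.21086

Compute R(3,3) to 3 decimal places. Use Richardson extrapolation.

R(1,1) = 0.98974 + (0.98974 − 1.16465)/3 = 0.93144
R(2,1) = 1.15656 + (1.15656 − 0.98974)/3 = 1.21217
R(3,1) = (4·1.19995 − 1.15656) / 3 = 1.21441
R(2,2) = 1.21217 + (1.21217 − 0.93144)/15 = 1.23089
R(3,2) = 1.21441 + (1.21441 − 1.21217)/15 = 1.21456
R(3,3) = (64·1.21456 − 1.23089) / 63 = 1.21430

1.214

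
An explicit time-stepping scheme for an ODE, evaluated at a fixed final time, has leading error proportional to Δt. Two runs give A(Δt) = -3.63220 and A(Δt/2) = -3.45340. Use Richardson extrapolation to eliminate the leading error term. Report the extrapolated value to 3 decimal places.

-3.275

The leading error scales as Δt; refining by a factor of 2 reduces it by 2^1 = 2.
Extrapolated value = (2·A(Δt/2) − A(Δt)) / (2 − 1)
= (2·(-3.45340) − (-3.63220)) / 1
= -3.27460 / 1 = -3.27460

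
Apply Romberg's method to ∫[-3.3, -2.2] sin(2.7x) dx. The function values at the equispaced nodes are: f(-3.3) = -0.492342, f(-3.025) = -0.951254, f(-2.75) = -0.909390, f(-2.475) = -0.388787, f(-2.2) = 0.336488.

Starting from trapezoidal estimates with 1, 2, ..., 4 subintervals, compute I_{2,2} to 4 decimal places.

-0.6708

I_{0,0} (trapezoid, 1 panel, h=1.1000): -0.085720
I_{1,0} (trapezoid, 2 panels, h=0.5500): -0.543024
I_{2,0} (trapezoid, 4 panels, h=0.2750): -0.640023
I_{1,1} = -0.543024 + (-0.543024 − (-0.085720))/3 = -0.695459
I_{2,1} = -0.640023 + (-0.640023 − (-0.543024))/3 = -0.672356
I_{2,2} = -0.672356 + (-0.672356 − (-0.695459))/15 = -0.670816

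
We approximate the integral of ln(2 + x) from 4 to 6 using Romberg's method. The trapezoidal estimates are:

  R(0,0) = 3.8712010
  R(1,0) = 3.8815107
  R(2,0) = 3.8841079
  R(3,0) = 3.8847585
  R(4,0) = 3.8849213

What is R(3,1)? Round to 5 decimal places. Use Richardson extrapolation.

R(3,1) = (4·3.8847585 − 3.8841079) / 3 = 3.8849754

3.88498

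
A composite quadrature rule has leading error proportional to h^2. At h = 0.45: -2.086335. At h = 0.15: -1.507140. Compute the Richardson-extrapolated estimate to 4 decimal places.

-1.4347

Extrapolated value = (9·A(h/3) − A(h)) / (9 − 1)
= (9·(-1.507140) − (-2.086335)) / 8
= -11.477925 / 8 = -1.434741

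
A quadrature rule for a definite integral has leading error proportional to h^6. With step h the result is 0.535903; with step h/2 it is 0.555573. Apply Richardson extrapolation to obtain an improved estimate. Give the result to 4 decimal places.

Extrapolated value = (64·A(h/2) − A(h)) / (64 − 1)
= (64·0.555573 − 0.535903) / 63
= 35.020769 / 63 = 0.555885

0.5559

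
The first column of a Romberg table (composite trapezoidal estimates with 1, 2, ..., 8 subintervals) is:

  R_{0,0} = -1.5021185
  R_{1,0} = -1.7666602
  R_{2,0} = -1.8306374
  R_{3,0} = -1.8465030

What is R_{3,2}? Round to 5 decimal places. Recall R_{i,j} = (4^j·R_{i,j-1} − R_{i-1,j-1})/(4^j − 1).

-1.85178

Richardson extrapolation on the trapezoidal column (denominator 4−1=3):
R_{2,1} = (4·(-1.8306374) − (-1.7666602)) / 3 = -1.8519631
R_{3,1} = (4·(-1.8465030) − (-1.8306374)) / 3 = -1.8517915
R_{3,2} = -1.8517915 + (-1.8517915 − (-1.8519631))/15 = -1.8517801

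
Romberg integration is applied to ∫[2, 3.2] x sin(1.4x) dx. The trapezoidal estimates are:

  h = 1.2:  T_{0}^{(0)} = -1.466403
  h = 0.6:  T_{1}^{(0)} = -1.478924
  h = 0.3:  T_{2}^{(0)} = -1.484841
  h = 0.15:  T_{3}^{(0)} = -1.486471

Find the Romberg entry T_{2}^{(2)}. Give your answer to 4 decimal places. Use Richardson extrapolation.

-1.4871

T_{1}^{(1)} = -1.478924 + (-1.478924 − (-1.466403))/3 = -1.483098
T_{2}^{(1)} = (4·(-1.484841) − (-1.478924)) / 3 = -1.486813
T_{2}^{(2)} = -1.486813 + (-1.486813 − (-1.483098))/15 = -1.487061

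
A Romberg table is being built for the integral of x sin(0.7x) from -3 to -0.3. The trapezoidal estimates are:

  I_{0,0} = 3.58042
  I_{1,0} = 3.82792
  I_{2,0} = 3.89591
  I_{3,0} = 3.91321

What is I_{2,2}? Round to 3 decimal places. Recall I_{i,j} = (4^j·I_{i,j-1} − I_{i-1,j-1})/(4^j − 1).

3.919

Richardson extrapolation on the trapezoidal column (denominator 4−1=3):
I_{1,1} = (4·3.82792 − 3.58042) / 3 = 3.91042
I_{2,1} = (4·3.89591 − 3.82792) / 3 = 3.91857
I_{2,2} = 3.91857 + (3.91857 − 3.91042)/15 = 3.91911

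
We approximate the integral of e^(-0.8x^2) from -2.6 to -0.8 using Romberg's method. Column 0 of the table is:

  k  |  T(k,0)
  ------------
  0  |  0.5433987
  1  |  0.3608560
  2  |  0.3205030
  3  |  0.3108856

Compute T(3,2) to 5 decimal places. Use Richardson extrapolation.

0.30772

T(2,1) = (4·0.3205030 − 0.3608560) / 3 = 0.3070520
T(3,1) = 0.3108856 + (0.3108856 − 0.3205030)/3 = 0.3076798
T(3,2) = (16·0.3076798 − 0.3070520) / 15 = 0.3077217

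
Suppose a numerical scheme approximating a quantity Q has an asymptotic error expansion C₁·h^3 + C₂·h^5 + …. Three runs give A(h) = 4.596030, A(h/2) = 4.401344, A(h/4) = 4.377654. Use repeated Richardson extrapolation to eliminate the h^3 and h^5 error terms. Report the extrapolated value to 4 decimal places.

4.3743

First eliminate the h^3 term (factor 2^3 = 8):
  B₁ = (8·4.401344 − 4.596030)/7 = 4.373532
  B₂ = (8·4.377654 − 4.401344)/7 = 4.374270
Then eliminate the h^5 term (factor 2^5 = 32):
  (32·4.374270 − 4.373532)/31 = 4.374294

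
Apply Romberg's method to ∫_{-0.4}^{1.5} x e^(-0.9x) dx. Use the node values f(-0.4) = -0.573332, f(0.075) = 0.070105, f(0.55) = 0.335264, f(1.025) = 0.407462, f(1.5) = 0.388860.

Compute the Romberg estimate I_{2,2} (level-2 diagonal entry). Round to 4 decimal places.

I_{0,0} (trapezoid, 1 panel, h=1.9000): -0.175248
I_{1,0} (trapezoid, 2 panels, h=0.9500): 0.230877
I_{2,0} (trapezoid, 4 panels, h=0.4750): 0.342283
I_{1,1} = 0.230877 + (0.230877 − (-0.175248))/3 = 0.366252
I_{2,1} = 0.342283 + (0.342283 − 0.230877)/3 = 0.379418
I_{2,2} = 0.379418 + (0.379418 − 0.366252)/15 = 0.380296

0.3803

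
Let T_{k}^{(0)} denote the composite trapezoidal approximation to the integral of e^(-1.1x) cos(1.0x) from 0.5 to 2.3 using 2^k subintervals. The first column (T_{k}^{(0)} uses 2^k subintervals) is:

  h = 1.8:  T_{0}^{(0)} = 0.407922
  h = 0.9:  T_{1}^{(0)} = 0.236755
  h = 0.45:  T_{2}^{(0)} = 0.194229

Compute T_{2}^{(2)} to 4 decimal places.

T_{1}^{(1)} = (4·0.236755 − 0.407922) / 3 = 0.179699
T_{2}^{(1)} = 0.194229 + (0.194229 − 0.236755)/3 = 0.180054
T_{2}^{(2)} = (16·0.180054 − 0.179699) / 15 = 0.180078

0.1801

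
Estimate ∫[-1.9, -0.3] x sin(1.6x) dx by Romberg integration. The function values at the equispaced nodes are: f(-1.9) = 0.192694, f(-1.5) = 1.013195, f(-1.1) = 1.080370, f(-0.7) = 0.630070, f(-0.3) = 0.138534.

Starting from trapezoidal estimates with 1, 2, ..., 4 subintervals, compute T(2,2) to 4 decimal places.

1.2065

T(0,0) (trapezoid, 1 panel, h=1.6000): 0.264982
T(1,0) (trapezoid, 2 panels, h=0.8000): 0.996787
T(2,0) (trapezoid, 4 panels, h=0.4000): 1.155700
T(1,1) = 0.996787 + (0.996787 − 0.264982)/3 = 1.240722
T(2,1) = 1.155700 + (1.155700 − 0.996787)/3 = 1.208671
T(2,2) = 1.208671 + (1.208671 − 1.240722)/15 = 1.206534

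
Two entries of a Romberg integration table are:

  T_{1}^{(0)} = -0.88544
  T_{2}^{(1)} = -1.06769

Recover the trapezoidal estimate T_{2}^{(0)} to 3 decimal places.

From T_{2}^{(1)} = (4·T_{2}^{(0)} − T_{1}^{(0)})/3, solve for T_{2}^{(0)}:
4·T_{2}^{(0)} = 3·(-1.06769) + (-0.88544) = -4.08851
T_{2}^{(0)} = -1.02213

-1.022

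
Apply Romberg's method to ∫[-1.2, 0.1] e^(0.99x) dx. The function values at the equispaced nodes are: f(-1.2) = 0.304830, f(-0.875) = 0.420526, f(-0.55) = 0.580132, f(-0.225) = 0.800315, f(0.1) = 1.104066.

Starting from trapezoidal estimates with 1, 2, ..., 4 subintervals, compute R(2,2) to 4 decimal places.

0.8073

R(0,0) (trapezoid, 1 panel, h=1.3000): 0.915782
R(1,0) (trapezoid, 2 panels, h=0.6500): 0.834977
R(2,0) (trapezoid, 4 panels, h=0.3250): 0.814262
R(1,1) = 0.834977 + (0.834977 − 0.915782)/3 = 0.808042
R(2,1) = 0.814262 + (0.814262 − 0.834977)/3 = 0.807357
R(2,2) = 0.807357 + (0.807357 − 0.808042)/15 = 0.807311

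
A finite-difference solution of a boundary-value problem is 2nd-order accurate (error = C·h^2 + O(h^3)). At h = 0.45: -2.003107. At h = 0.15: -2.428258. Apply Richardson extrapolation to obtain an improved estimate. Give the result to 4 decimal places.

The leading error scales as h^2; refining by a factor of 3 reduces it by 3^2 = 9.
Extrapolated value = (9·A(h/3) − A(h)) / (9 − 1)
= (9·(-2.428258) − (-2.003107)) / 8
= -19.851215 / 8 = -2.481402

-2.4814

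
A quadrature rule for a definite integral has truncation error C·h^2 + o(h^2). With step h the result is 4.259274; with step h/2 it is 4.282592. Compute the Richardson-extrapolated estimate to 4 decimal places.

4.2904

The leading error scales as h^2; refining by a factor of 2 reduces it by 2^2 = 4.
Extrapolated value = (4·A(h/2) − A(h)) / (4 − 1)
= (4·4.282592 − 4.259274) / 3
= 12.871094 / 3 = 4.290365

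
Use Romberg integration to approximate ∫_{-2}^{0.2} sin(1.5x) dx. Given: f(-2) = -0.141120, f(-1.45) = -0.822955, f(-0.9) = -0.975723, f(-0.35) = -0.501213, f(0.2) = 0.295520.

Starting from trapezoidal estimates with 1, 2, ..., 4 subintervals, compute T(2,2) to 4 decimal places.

-1.2956

T(0,0) (trapezoid, 1 panel, h=2.2000): 0.169840
T(1,0) (trapezoid, 2 panels, h=1.1000): -0.988375
T(2,0) (trapezoid, 4 panels, h=0.5500): -1.222480
T(1,1) = -0.988375 + (-0.988375 − 0.169840)/3 = -1.374447
T(2,1) = -1.222480 + (-1.222480 − (-0.988375))/3 = -1.300515
T(2,2) = -1.300515 + (-1.300515 − (-1.374447))/15 = -1.295586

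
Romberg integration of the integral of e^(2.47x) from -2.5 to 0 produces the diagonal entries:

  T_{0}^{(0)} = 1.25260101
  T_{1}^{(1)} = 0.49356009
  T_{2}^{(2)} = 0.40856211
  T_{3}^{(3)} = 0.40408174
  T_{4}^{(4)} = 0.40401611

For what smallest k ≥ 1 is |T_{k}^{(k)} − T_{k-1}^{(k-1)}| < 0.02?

|T_{1}^{(1)} − T_{0}^{(0)}| = 0.75904092 ≥ 0.02
|T_{2}^{(2)} − T_{1}^{(1)}| = 0.08499798 ≥ 0.02
|T_{3}^{(3)} − T_{2}^{(2)}| = 0.00448037 < 0.02

k = 3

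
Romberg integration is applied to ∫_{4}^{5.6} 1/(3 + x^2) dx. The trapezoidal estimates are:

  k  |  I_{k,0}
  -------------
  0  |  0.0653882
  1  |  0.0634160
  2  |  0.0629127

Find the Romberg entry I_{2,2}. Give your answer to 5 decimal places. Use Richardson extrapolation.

I_{1,1} = 0.0634160 + (0.0634160 − 0.0653882)/3 = 0.0627586
I_{2,1} = 0.0629127 + (0.0629127 − 0.0634160)/3 = 0.0627449
I_{2,2} = (16·0.0627449 − 0.0627586) / 15 = 0.0627440

0.06274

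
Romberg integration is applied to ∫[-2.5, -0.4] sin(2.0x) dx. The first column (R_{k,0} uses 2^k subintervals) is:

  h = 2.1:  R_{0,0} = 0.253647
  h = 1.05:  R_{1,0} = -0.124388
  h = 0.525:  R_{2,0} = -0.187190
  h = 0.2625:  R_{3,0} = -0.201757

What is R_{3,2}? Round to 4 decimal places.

-0.2065

R_{2,1} = (4·(-0.187190) − (-0.124388)) / 3 = -0.208124
R_{3,1} = -0.201757 + (-0.201757 − (-0.187190))/3 = -0.206613
R_{3,2} = (16·(-0.206613) − (-0.208124)) / 15 = -0.206512
(Column j=1 coincides with Simpson's rule on the same nodes.)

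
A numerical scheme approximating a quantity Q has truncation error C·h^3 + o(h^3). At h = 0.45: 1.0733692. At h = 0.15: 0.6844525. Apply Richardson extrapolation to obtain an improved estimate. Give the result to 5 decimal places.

The leading error scales as h^3; refining by a factor of 3 reduces it by 3^3 = 27.
Extrapolated value = (27·A(h/3) − A(h)) / (27 − 1)
= (27·0.6844525 − 1.0733692) / 26
= 17.4068483 / 26 = 0.6694942

0.66949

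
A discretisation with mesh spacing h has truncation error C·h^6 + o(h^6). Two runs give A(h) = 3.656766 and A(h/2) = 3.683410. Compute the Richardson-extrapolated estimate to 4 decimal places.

3.6838

Extrapolated value = (64·A(h/2) − A(h)) / (64 − 1)
= (64·3.683410 − 3.656766) / 63
= 232.081474 / 63 = 3.683833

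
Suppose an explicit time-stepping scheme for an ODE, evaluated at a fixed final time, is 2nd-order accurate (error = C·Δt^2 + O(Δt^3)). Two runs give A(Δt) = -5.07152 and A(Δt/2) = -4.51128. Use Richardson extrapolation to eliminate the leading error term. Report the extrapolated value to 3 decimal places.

-4.325

The leading error scales as Δt^2; refining by a factor of 2 reduces it by 2^2 = 4.
Extrapolated value = (4·A(Δt/2) − A(Δt)) / (4 − 1)
= (4·(-4.51128) − (-5.07152)) / 3
= -12.97360 / 3 = -4.32453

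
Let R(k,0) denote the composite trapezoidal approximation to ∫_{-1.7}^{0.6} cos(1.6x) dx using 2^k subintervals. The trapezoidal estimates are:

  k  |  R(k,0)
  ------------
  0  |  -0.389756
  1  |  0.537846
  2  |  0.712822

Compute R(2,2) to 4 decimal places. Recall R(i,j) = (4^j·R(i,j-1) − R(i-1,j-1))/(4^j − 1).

0.7661

Richardson extrapolation on the trapezoidal column (denominator 4−1=3):
R(1,1) = 0.537846 + (0.537846 − (-0.389756))/3 = 0.847047
R(2,1) = 0.712822 + (0.712822 − 0.537846)/3 = 0.771147
R(2,2) = 0.771147 + (0.771147 − 0.847047)/15 = 0.766087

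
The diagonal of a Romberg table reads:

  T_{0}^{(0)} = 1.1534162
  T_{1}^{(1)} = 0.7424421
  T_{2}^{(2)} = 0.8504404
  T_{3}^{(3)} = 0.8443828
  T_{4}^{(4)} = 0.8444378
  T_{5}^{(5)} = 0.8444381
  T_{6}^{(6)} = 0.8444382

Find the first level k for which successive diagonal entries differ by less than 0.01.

|T_{1}^{(1)} − T_{0}^{(0)}| = 0.4109741 ≥ 0.01
|T_{2}^{(2)} − T_{1}^{(1)}| = 0.1079983 ≥ 0.01
|T_{3}^{(3)} − T_{2}^{(2)}| = 0.0060576 < 0.01

k = 3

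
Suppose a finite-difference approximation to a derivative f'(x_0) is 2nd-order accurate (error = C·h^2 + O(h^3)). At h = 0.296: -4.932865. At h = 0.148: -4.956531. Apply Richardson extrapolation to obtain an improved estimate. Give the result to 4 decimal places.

Extrapolated value = (4·A(h/2) − A(h)) / (4 − 1)
= (4·(-4.956531) − (-4.932865)) / 3
= -14.893259 / 3 = -4.964420

-4.9644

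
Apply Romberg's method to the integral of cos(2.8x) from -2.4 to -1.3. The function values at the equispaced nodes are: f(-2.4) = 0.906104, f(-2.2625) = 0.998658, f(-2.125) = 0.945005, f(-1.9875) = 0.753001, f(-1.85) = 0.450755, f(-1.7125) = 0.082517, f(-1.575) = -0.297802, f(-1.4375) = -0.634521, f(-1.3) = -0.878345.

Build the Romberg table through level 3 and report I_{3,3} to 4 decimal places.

0.3218

I_{0,0} (trapezoid, 1 panel, h=1.1000): 0.015267
I_{1,0} (trapezoid, 2 panels, h=0.5500): 0.255549
I_{2,0} (trapezoid, 4 panels, h=0.2750): 0.305755
I_{3,0} (trapezoid, 8 panels, h=0.1375): 0.317830
I_{1,1} = 0.255549 + (0.255549 − 0.015267)/3 = 0.335643
I_{2,1} = 0.305755 + (0.305755 − 0.255549)/3 = 0.322490
I_{3,1} = 0.317830 + (0.317830 − 0.305755)/3 = 0.321855
I_{2,2} = 0.322490 + (0.322490 − 0.335643)/15 = 0.321613
I_{3,2} = 0.321855 + (0.321855 − 0.322490)/15 = 0.321813
I_{3,3} = 0.321813 + (0.321813 − 0.321613)/63 = 0.321816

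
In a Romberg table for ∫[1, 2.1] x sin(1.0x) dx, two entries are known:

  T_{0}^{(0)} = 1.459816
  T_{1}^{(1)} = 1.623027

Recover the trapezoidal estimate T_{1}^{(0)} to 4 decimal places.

1.5822

From T_{1}^{(1)} = (4·T_{1}^{(0)} − T_{0}^{(0)})/3, solve for T_{1}^{(0)}:
4·T_{1}^{(0)} = 3·1.623027 + 1.459816 = 6.328897
T_{1}^{(0)} = 1.582224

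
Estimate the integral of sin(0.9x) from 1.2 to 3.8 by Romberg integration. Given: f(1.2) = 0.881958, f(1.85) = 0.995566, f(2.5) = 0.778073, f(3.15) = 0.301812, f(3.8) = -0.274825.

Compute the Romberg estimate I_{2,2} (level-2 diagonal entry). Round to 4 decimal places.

I_{0,0} (trapezoid, 1 panel, h=2.6000): 0.789273
I_{1,0} (trapezoid, 2 panels, h=1.3000): 1.406131
I_{2,0} (trapezoid, 4 panels, h=0.6500): 1.546361
I_{1,1} = 1.406131 + (1.406131 − 0.789273)/3 = 1.611750
I_{2,1} = 1.546361 + (1.546361 − 1.406131)/3 = 1.593104
I_{2,2} = 1.593104 + (1.593104 − 1.611750)/15 = 1.591861

1.5919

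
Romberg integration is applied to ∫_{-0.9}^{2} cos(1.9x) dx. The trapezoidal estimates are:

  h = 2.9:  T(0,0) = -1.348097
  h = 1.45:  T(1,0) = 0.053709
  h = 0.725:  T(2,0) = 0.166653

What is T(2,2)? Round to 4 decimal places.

0.1832

T(1,1) = 0.053709 + (0.053709 − (-1.348097))/3 = 0.520978
T(2,1) = 0.166653 + (0.166653 − 0.053709)/3 = 0.204301
T(2,2) = 0.204301 + (0.204301 − 0.520978)/15 = 0.183189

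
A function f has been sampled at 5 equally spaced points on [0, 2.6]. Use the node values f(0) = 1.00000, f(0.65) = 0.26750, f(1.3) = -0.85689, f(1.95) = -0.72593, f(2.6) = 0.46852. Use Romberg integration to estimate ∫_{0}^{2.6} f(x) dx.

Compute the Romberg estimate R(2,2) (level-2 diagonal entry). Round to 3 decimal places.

-0.424

R(0,0) (trapezoid, 1 panel, h=2.6000): 1.90908
R(1,0) (trapezoid, 2 panels, h=1.3000): -0.15942
R(2,0) (trapezoid, 4 panels, h=0.6500): -0.37769
R(1,1) = -0.15942 + (-0.15942 − 1.90908)/3 = -0.84892
R(2,1) = -0.37769 + (-0.37769 − (-0.15942))/3 = -0.45045
R(2,2) = -0.45045 + (-0.45045 − (-0.84892))/15 = -0.42389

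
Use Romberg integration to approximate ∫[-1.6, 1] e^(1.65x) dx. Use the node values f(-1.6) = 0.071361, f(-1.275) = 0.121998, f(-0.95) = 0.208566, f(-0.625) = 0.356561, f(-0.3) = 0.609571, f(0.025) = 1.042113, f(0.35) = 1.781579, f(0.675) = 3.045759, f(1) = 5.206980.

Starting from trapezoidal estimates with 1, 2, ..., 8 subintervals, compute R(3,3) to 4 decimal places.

3.1125

R(0,0) (trapezoid, 1 panel, h=2.6000): 6.861843
R(1,0) (trapezoid, 2 panels, h=1.3000): 4.223364
R(2,0) (trapezoid, 4 panels, h=0.6500): 3.405276
R(3,0) (trapezoid, 8 panels, h=0.3250): 3.186728
R(1,1) = 4.223364 + (4.223364 − 6.861843)/3 = 3.343871
R(2,1) = 3.405276 + (3.405276 − 4.223364)/3 = 3.132580
R(3,1) = 3.186728 + (3.186728 − 3.405276)/3 = 3.113879
R(2,2) = 3.132580 + (3.132580 − 3.343871)/15 = 3.118494
R(3,2) = 3.113879 + (3.113879 − 3.132580)/15 = 3.112632
R(3,3) = 3.112632 + (3.112632 − 3.118494)/63 = 3.112539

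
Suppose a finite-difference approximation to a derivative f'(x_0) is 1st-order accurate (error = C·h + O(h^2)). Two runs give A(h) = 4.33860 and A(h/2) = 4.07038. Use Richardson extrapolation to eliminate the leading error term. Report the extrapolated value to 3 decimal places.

The leading error scales as h; refining by a factor of 2 reduces it by 2^1 = 2.
Extrapolated value = (2·A(h/2) − A(h)) / (2 − 1)
= (2·4.07038 − 4.33860) / 1
= 3.80216 / 1 = 3.80216

3.802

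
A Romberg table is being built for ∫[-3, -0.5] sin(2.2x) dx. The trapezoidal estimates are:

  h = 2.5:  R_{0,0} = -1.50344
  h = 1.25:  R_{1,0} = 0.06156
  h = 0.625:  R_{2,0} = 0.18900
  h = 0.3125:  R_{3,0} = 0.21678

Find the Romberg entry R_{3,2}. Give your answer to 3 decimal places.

0.226

R_{2,1} = (4·0.18900 − 0.06156) / 3 = 0.23148
R_{3,1} = (4·0.21678 − 0.18900) / 3 = 0.22604
R_{3,2} = 0.22604 + (0.22604 − 0.23148)/15 = 0.22568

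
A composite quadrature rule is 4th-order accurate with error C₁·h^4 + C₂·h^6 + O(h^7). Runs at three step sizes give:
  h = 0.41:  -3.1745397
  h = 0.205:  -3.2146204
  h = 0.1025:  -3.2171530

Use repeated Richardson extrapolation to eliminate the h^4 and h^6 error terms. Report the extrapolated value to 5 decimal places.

-3.21732

First eliminate the h^4 term (factor 2^4 = 16):
  B₁ = (16·(-3.2146204) − (-3.1745397))/15 = -3.2172924
  B₂ = (16·(-3.2171530) − (-3.2146204))/15 = -3.2173218
Then eliminate the h^6 term (factor 2^6 = 64):
  (64·(-3.2173218) − (-3.2172924))/63 = -3.2173223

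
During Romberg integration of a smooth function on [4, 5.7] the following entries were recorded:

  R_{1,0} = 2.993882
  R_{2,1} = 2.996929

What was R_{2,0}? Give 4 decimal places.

2.9962

From R_{2,1} = (4·R_{2,0} − R_{1,0})/3, solve for R_{2,0}:
4·R_{2,0} = 3·2.996929 + 2.993882 = 11.984669
R_{2,0} = 2.996167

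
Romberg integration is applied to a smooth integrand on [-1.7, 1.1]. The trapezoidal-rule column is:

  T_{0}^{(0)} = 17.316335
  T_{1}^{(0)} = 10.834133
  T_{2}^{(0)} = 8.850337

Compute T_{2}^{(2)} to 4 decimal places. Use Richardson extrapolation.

Richardson extrapolation on the trapezoidal column (denominator 4−1=3):
T_{1}^{(1)} = (4·10.834133 − 17.316335) / 3 = 8.673399
T_{2}^{(1)} = (4·8.850337 − 10.834133) / 3 = 8.189072
T_{2}^{(2)} = 8.189072 + (8.189072 − 8.673399)/15 = 8.156784

8.1568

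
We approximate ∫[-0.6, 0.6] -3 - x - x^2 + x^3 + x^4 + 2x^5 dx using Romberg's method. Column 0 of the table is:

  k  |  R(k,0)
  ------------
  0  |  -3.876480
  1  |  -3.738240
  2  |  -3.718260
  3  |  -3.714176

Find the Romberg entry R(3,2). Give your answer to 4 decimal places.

-3.7129

Richardson extrapolation on the trapezoidal column (denominator 4−1=3):
R(2,1) = -3.718260 + (-3.718260 − (-3.738240))/3 = -3.711600
R(3,1) = (4·(-3.714176) − (-3.718260)) / 3 = -3.712815
R(3,2) = (16·(-3.712815) − (-3.711600)) / 15 = -3.712896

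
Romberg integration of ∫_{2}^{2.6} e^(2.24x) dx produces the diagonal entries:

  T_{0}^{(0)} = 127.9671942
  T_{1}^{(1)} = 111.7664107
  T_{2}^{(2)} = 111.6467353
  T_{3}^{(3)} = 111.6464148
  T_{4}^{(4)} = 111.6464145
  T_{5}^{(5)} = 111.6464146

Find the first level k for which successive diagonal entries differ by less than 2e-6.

|T_{1}^{(1)} − T_{0}^{(0)}| = 16.2007835 ≥ 2e-6
|T_{2}^{(2)} − T_{1}^{(1)}| = 0.1196754 ≥ 2e-6
|T_{3}^{(3)} − T_{2}^{(2)}| = 0.0003205 ≥ 2e-6
|T_{4}^{(4)} − T_{3}^{(3)}| = 0.0000003 < 2e-6

k = 4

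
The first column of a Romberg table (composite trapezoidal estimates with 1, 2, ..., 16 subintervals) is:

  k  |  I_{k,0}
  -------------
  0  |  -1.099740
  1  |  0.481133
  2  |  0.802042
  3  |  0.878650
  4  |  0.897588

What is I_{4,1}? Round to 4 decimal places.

Richardson extrapolation on the trapezoidal column (denominator 4−1=3):
I_{4,1} = 0.897588 + (0.897588 − 0.878650)/3 = 0.903901

0.9039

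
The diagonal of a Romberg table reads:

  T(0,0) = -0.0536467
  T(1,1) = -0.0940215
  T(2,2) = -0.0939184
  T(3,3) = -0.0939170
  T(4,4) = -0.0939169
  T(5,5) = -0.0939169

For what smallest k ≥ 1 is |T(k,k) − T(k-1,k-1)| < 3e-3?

k = 2

|T(1,1) − T(0,0)| = 0.0403748 ≥ 3e-3
|T(2,2) − T(1,1)| = 0.0001031 < 3e-3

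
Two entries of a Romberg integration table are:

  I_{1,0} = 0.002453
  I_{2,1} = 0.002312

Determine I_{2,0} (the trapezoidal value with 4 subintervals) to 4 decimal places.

From I_{2,1} = (4·I_{2,0} − I_{1,0})/3, solve for I_{2,0}:
4·I_{2,0} = 3·0.002312 + 0.002453 = 0.009389
I_{2,0} = 0.002347

0.0023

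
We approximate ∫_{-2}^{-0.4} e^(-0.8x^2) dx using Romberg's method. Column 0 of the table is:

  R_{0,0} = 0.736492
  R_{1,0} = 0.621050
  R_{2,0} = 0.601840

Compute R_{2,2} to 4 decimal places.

Richardson extrapolation on the trapezoidal column (denominator 4−1=3):
R_{1,1} = 0.621050 + (0.621050 − 0.736492)/3 = 0.582569
R_{2,1} = (4·0.601840 − 0.621050) / 3 = 0.595437
R_{2,2} = (16·0.595437 − 0.582569) / 15 = 0.596295

0.5963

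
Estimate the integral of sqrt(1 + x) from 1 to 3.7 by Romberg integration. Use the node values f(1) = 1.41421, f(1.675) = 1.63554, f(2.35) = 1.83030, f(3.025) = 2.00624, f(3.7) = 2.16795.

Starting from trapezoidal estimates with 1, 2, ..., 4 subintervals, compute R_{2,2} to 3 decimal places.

4.907

R_{0,0} (trapezoid, 1 panel, h=2.7000): 4.83592
R_{1,0} (trapezoid, 2 panels, h=1.3500): 4.88886
R_{2,0} (trapezoid, 4 panels, h=0.6750): 4.90263
R_{1,1} = 4.88886 + (4.88886 − 4.83592)/3 = 4.90651
R_{2,1} = 4.90263 + (4.90263 − 4.88886)/3 = 4.90722
R_{2,2} = 4.90722 + (4.90722 − 4.90651)/15 = 4.90727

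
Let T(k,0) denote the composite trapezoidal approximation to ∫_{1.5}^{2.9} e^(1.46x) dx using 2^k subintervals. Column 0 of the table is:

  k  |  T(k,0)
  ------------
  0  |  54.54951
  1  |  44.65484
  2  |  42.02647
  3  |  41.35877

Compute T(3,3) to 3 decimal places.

T(1,1) = 44.65484 + (44.65484 − 54.54951)/3 = 41.35662
T(2,1) = (4·42.02647 − 44.65484) / 3 = 41.15035
T(3,1) = 41.35877 + (41.35877 − 42.02647)/3 = 41.13620
T(2,2) = 41.15035 + (41.15035 − 41.35662)/15 = 41.13660
T(3,2) = (16·41.13620 − 41.15035) / 15 = 41.13526
T(3,3) = 41.13526 + (41.13526 − 41.13660)/63 = 41.13524

41.135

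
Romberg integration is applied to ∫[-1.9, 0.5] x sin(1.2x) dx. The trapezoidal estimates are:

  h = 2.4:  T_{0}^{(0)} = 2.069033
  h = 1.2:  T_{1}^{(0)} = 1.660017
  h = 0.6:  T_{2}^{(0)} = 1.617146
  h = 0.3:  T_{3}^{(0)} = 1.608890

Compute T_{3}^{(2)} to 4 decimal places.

1.6064

Richardson extrapolation on the trapezoidal column (denominator 4−1=3):
T_{2}^{(1)} = 1.617146 + (1.617146 − 1.660017)/3 = 1.602856
T_{3}^{(1)} = 1.608890 + (1.608890 − 1.617146)/3 = 1.606138
T_{3}^{(2)} = (16·1.606138 − 1.602856) / 15 = 1.606357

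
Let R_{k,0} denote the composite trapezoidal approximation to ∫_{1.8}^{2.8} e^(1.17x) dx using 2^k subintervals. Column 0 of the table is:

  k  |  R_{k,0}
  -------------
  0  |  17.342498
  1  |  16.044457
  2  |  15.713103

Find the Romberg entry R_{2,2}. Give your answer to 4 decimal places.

Richardson extrapolation on the trapezoidal column (denominator 4−1=3):
R_{1,1} = (4·16.044457 − 17.342498) / 3 = 15.611777
R_{2,1} = (4·15.713103 − 16.044457) / 3 = 15.602652
R_{2,2} = 15.602652 + (15.602652 − 15.611777)/15 = 15.602044
(Column j=1 coincides with Simpson's rule on the same nodes.)

15.6020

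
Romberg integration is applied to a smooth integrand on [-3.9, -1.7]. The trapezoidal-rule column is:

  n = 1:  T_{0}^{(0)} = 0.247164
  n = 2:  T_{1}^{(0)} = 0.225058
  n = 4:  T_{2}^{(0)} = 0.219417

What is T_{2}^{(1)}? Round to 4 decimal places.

T_{2}^{(1)} = 0.219417 + (0.219417 − 0.225058)/3 = 0.217537

0.2175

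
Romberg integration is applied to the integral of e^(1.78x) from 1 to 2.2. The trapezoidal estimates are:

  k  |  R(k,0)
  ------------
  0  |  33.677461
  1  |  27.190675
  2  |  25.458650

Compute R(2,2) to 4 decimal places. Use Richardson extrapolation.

Richardson extrapolation on the trapezoidal column (denominator 4−1=3):
R(1,1) = 27.190675 + (27.190675 − 33.677461)/3 = 25.028413
R(2,1) = 25.458650 + (25.458650 − 27.190675)/3 = 24.881308
R(2,2) = (16·24.881308 − 25.028413) / 15 = 24.871501

24.8715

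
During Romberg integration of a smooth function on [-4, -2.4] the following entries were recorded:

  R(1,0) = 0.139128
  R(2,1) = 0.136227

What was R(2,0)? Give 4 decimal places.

From R(2,1) = (4·R(2,0) − R(1,0))/3, solve for R(2,0):
4·R(2,0) = 3·0.136227 + 0.139128 = 0.547809
R(2,0) = 0.136952

0.1370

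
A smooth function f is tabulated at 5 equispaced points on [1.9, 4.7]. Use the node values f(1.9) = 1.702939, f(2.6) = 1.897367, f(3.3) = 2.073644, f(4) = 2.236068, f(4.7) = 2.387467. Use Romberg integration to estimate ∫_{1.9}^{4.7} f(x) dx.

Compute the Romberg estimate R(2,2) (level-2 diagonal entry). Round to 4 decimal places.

5.7800

R(0,0) (trapezoid, 1 panel, h=2.8000): 5.726568
R(1,0) (trapezoid, 2 panels, h=1.4000): 5.766386
R(2,0) (trapezoid, 4 panels, h=0.7000): 5.776597
R(1,1) = 5.766386 + (5.766386 − 5.726568)/3 = 5.779659
R(2,1) = 5.776597 + (5.776597 − 5.766386)/3 = 5.780001
R(2,2) = 5.780001 + (5.780001 − 5.779659)/15 = 5.780024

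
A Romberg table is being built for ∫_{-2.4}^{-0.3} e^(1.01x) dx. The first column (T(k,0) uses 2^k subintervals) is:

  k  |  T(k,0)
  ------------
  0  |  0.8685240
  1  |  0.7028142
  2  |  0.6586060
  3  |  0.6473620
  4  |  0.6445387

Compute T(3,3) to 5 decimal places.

0.64360

Richardson extrapolation on the trapezoidal column (denominator 4−1=3):
T(1,1) = 0.7028142 + (0.7028142 − 0.8685240)/3 = 0.6475776
T(2,1) = (4·0.6586060 − 0.7028142) / 3 = 0.6438699
T(3,1) = 0.6473620 + (0.6473620 − 0.6586060)/3 = 0.6436140
T(2,2) = (16·0.6438699 − 0.6475776) / 15 = 0.6436227
T(3,2) = (16·0.6436140 − 0.6438699) / 15 = 0.6435969
T(3,3) = 0.6435969 + (0.6435969 − 0.6436227)/63 = 0.6435965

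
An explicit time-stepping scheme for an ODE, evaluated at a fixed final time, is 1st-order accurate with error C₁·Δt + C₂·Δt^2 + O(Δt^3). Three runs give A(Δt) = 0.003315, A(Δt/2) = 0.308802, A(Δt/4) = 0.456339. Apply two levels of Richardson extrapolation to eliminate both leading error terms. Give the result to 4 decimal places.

0.6004

First eliminate the Δt term (factor 2^1 = 2):
  B₁ = (2·0.308802 − 0.003315)/1 = 0.614289
  B₂ = (2·0.456339 − 0.308802)/1 = 0.603876
Then eliminate the Δt^2 term (factor 2^2 = 4):
  (4·0.603876 − 0.614289)/3 = 0.600405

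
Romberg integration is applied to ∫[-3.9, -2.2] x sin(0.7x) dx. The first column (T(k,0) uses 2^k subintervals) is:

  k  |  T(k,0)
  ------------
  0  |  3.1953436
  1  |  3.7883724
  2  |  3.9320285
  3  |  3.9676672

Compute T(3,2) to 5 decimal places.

3.97952

Richardson extrapolation on the trapezoidal column (denominator 4−1=3):
T(2,1) = (4·3.9320285 − 3.7883724) / 3 = 3.9799139
T(3,1) = 3.9676672 + (3.9676672 − 3.9320285)/3 = 3.9795468
T(3,2) = 3.9795468 + (3.9795468 − 3.9799139)/15 = 3.9795223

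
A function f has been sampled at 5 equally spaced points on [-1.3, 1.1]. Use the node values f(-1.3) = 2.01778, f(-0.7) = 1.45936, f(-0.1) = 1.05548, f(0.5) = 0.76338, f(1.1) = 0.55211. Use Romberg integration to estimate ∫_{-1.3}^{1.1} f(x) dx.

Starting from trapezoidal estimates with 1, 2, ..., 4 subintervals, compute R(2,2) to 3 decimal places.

2.714

R(0,0) (trapezoid, 1 panel, h=2.4000): 3.08387
R(1,0) (trapezoid, 2 panels, h=1.2000): 2.80851
R(2,0) (trapezoid, 4 panels, h=0.6000): 2.73790
R(1,1) = 2.80851 + (2.80851 − 3.08387)/3 = 2.71672
R(2,1) = 2.73790 + (2.73790 − 2.80851)/3 = 2.71436
R(2,2) = 2.71436 + (2.71436 − 2.71672)/15 = 2.71420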